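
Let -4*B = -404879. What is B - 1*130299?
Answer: -116317/4 ≈ -29079.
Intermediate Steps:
B = 404879/4 (B = -1/4*(-404879) = 404879/4 ≈ 1.0122e+5)
B - 1*130299 = 404879/4 - 1*130299 = 404879/4 - 130299 = -116317/4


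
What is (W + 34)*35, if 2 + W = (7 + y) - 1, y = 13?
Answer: 1785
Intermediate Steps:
W = 17 (W = -2 + ((7 + 13) - 1) = -2 + (20 - 1) = -2 + 19 = 17)
(W + 34)*35 = (17 + 34)*35 = 51*35 = 1785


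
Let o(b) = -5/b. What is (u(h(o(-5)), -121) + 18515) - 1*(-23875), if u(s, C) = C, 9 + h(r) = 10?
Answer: 42269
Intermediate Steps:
h(r) = 1 (h(r) = -9 + 10 = 1)
(u(h(o(-5)), -121) + 18515) - 1*(-23875) = (-121 + 18515) - 1*(-23875) = 18394 + 23875 = 42269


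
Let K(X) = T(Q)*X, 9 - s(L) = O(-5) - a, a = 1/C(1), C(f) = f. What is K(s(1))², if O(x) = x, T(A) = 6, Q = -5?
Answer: 8100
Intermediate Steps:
a = 1 (a = 1/1 = 1)
s(L) = 15 (s(L) = 9 - (-5 - 1*1) = 9 - (-5 - 1) = 9 - 1*(-6) = 9 + 6 = 15)
K(X) = 6*X
K(s(1))² = (6*15)² = 90² = 8100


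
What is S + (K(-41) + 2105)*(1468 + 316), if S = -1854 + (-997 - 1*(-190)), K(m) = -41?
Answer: 3679515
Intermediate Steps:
S = -2661 (S = -1854 + (-997 + 190) = -1854 - 807 = -2661)
S + (K(-41) + 2105)*(1468 + 316) = -2661 + (-41 + 2105)*(1468 + 316) = -2661 + 2064*1784 = -2661 + 3682176 = 3679515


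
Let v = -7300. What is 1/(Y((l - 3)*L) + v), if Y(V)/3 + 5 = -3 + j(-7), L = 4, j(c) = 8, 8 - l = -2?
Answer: -1/7300 ≈ -0.00013699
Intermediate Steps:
l = 10 (l = 8 - 1*(-2) = 8 + 2 = 10)
Y(V) = 0 (Y(V) = -15 + 3*(-3 + 8) = -15 + 3*5 = -15 + 15 = 0)
1/(Y((l - 3)*L) + v) = 1/(0 - 7300) = 1/(-7300) = -1/7300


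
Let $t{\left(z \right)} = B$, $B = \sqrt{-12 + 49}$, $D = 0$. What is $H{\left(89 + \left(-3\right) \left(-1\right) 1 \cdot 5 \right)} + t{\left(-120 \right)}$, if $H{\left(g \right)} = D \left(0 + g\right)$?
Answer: $\sqrt{37} \approx 6.0828$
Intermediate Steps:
$B = \sqrt{37} \approx 6.0828$
$t{\left(z \right)} = \sqrt{37}$
$H{\left(g \right)} = 0$ ($H{\left(g \right)} = 0 \left(0 + g\right) = 0 g = 0$)
$H{\left(89 + \left(-3\right) \left(-1\right) 1 \cdot 5 \right)} + t{\left(-120 \right)} = 0 + \sqrt{37} = \sqrt{37}$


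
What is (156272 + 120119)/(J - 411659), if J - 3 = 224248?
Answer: -276391/187408 ≈ -1.4748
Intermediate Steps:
J = 224251 (J = 3 + 224248 = 224251)
(156272 + 120119)/(J - 411659) = (156272 + 120119)/(224251 - 411659) = 276391/(-187408) = 276391*(-1/187408) = -276391/187408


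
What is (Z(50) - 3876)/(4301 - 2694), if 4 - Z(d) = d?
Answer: -3922/1607 ≈ -2.4406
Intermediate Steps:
Z(d) = 4 - d
(Z(50) - 3876)/(4301 - 2694) = ((4 - 1*50) - 3876)/(4301 - 2694) = ((4 - 50) - 3876)/1607 = (-46 - 3876)*(1/1607) = -3922*1/1607 = -3922/1607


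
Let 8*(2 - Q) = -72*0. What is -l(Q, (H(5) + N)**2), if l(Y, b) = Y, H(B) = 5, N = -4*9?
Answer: -2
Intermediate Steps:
N = -36
Q = 2 (Q = 2 - (-9)*0 = 2 - 1/8*0 = 2 + 0 = 2)
-l(Q, (H(5) + N)**2) = -1*2 = -2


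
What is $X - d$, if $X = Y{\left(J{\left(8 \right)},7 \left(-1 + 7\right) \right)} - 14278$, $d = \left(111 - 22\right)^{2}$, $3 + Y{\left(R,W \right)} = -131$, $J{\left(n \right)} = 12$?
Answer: $-22333$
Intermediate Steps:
$Y{\left(R,W \right)} = -134$ ($Y{\left(R,W \right)} = -3 - 131 = -134$)
$d = 7921$ ($d = 89^{2} = 7921$)
$X = -14412$ ($X = -134 - 14278 = -14412$)
$X - d = -14412 - 7921 = -22333$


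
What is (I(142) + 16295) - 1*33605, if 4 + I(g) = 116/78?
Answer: -675188/39 ≈ -17313.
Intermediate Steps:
I(g) = -98/39 (I(g) = -4 + 116/78 = -4 + 116*(1/78) = -4 + 58/39 = -98/39)
(I(142) + 16295) - 1*33605 = (-98/39 + 16295) - 1*33605 = 635407/39 - 33605 = -675188/39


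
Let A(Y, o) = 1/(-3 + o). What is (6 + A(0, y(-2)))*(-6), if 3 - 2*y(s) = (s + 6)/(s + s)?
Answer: -30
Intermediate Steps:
y(s) = 3/2 - (6 + s)/(4*s) (y(s) = 3/2 - (s + 6)/(2*(s + s)) = 3/2 - (6 + s)/(2*(2*s)) = 3/2 - (6 + s)*1/(2*s)/2 = 3/2 - (6 + s)/(4*s))
(6 + A(0, y(-2)))*(-6) = (6 + 1/(-3 + (1/4)*(-6 + 5*(-2))/(-2)))*(-6) = (6 + 1/(-3 + (1/4)*(-1/2)*(-6 - 10)))*(-6) = (6 + 1/(-3 + (1/4)*(-1/2)*(-16)))*(-6) = (6 + 1/(-3 + 2))*(-6) = (6 + 1/(-1))*(-6) = (6 - 1)*(-6) = 5*(-6) = -30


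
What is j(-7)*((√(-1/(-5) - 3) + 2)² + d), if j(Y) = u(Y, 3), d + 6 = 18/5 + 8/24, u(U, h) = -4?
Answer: 52/15 - 16*I*√70/5 ≈ 3.4667 - 26.773*I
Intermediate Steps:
d = -31/15 (d = -6 + (18/5 + 8/24) = -6 + (18*(⅕) + 8*(1/24)) = -6 + (18/5 + ⅓) = -6 + 59/15 = -31/15 ≈ -2.0667)
j(Y) = -4
j(-7)*((√(-1/(-5) - 3) + 2)² + d) = -4*((√(-1/(-5) - 3) + 2)² - 31/15) = -4*((√(-1*(-⅕) - 3) + 2)² - 31/15) = -4*((√(⅕ - 3) + 2)² - 31/15) = -4*((√(-14/5) + 2)² - 31/15) = -4*((I*√70/5 + 2)² - 31/15) = -4*((2 + I*√70/5)² - 31/15) = -4*(-31/15 + (2 + I*√70/5)²) = 124/15 - 4*(2 + I*√70/5)²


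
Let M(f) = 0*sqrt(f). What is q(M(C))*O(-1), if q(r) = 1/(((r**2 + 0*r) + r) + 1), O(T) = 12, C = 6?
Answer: 12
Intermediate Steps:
M(f) = 0
q(r) = 1/(1 + r + r**2) (q(r) = 1/(((r**2 + 0) + r) + 1) = 1/((r**2 + r) + 1) = 1/((r + r**2) + 1) = 1/(1 + r + r**2))
q(M(C))*O(-1) = 12/(1 + 0 + 0**2) = 12/(1 + 0 + 0) = 12/1 = 1*12 = 12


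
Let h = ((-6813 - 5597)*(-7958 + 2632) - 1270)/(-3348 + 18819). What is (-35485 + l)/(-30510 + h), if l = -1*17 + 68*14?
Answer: 53452305/40592582 ≈ 1.3168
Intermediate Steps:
h = 66094390/15471 (h = (-12410*(-5326) - 1270)/15471 = (66095660 - 1270)*(1/15471) = 66094390*(1/15471) = 66094390/15471 ≈ 4272.1)
l = 935 (l = -17 + 952 = 935)
(-35485 + l)/(-30510 + h) = (-35485 + 935)/(-30510 + 66094390/15471) = -34550/(-405925820/15471) = -34550*(-15471/405925820) = 53452305/40592582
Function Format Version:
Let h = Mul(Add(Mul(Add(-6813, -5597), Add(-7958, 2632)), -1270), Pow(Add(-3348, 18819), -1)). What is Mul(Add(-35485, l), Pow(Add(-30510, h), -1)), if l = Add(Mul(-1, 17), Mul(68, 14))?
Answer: Rational(53452305, 40592582) ≈ 1.3168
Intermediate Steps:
h = Rational(66094390, 15471) (h = Mul(Add(Mul(-12410, -5326), -1270), Pow(15471, -1)) = Mul(Add(66095660, -1270), Rational(1, 15471)) = Mul(66094390, Rational(1, 15471)) = Rational(66094390, 15471) ≈ 4272.1)
l = 935 (l = Add(-17, 952) = 935)
Mul(Add(-35485, l), Pow(Add(-30510, h), -1)) = Mul(Add(-35485, 935), Pow(Add(-30510, Rational(66094390, 15471)), -1)) = Mul(-34550, Pow(Rational(-405925820, 15471), -1)) = Mul(-34550, Rational(-15471, 405925820)) = Rational(53452305, 40592582)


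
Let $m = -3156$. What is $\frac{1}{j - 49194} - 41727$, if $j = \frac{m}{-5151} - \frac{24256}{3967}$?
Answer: $- \frac{13983322123825057}{335114485034} \approx -41727.0$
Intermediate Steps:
$j = - \frac{37474268}{6811339}$ ($j = - \frac{3156}{-5151} - \frac{24256}{3967} = \left(-3156\right) \left(- \frac{1}{5151}\right) - \frac{24256}{3967} = \frac{1052}{1717} - \frac{24256}{3967} = - \frac{37474268}{6811339} \approx -5.5017$)
$\frac{1}{j - 49194} - 41727 = \frac{1}{- \frac{37474268}{6811339} - 49194} - 41727 = \frac{1}{- \frac{335114485034}{6811339}} - 41727 = - \frac{6811339}{335114485034} - 41727 = - \frac{13983322123825057}{335114485034}$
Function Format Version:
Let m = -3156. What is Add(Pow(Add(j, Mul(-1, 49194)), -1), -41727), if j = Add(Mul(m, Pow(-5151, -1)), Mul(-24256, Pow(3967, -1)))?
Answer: Rational(-13983322123825057, 335114485034) ≈ -41727.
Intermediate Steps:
j = Rational(-37474268, 6811339) (j = Add(Mul(-3156, Pow(-5151, -1)), Mul(-24256, Pow(3967, -1))) = Add(Mul(-3156, Rational(-1, 5151)), Mul(-24256, Rational(1, 3967))) = Add(Rational(1052, 1717), Rational(-24256, 3967)) = Rational(-37474268, 6811339) ≈ -5.5017)
Add(Pow(Add(j, Mul(-1, 49194)), -1), -41727) = Add(Pow(Add(Rational(-37474268, 6811339), Mul(-1, 49194)), -1), -41727) = Add(Pow(Add(Rational(-37474268, 6811339), -49194), -1), -41727) = Add(Pow(Rational(-335114485034, 6811339), -1), -41727) = Add(Rational(-6811339, 335114485034), -41727) = Rational(-13983322123825057, 335114485034)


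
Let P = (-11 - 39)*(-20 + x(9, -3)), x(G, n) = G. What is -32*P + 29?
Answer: -17571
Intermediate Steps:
P = 550 (P = (-11 - 39)*(-20 + 9) = -50*(-11) = 550)
-32*P + 29 = -32*550 + 29 = -17600 + 29 = -17571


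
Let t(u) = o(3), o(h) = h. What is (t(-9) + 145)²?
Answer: 21904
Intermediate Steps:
t(u) = 3
(t(-9) + 145)² = (3 + 145)² = 148² = 21904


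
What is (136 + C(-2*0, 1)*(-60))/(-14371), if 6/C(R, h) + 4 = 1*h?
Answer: -256/14371 ≈ -0.017814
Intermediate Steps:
C(R, h) = 6/(-4 + h) (C(R, h) = 6/(-4 + 1*h) = 6/(-4 + h))
(136 + C(-2*0, 1)*(-60))/(-14371) = (136 + (6/(-4 + 1))*(-60))/(-14371) = (136 + (6/(-3))*(-60))*(-1/14371) = (136 + (6*(-⅓))*(-60))*(-1/14371) = (136 - 2*(-60))*(-1/14371) = (136 + 120)*(-1/14371) = 256*(-1/14371) = -256/14371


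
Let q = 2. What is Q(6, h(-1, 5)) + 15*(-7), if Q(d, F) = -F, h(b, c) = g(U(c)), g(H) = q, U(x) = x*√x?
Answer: -107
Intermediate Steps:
U(x) = x^(3/2)
g(H) = 2
h(b, c) = 2
Q(6, h(-1, 5)) + 15*(-7) = -1*2 + 15*(-7) = -2 - 105 = -107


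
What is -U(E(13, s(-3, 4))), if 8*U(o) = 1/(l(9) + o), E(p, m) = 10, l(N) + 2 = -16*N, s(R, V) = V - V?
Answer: 1/1088 ≈ 0.00091912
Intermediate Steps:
s(R, V) = 0
l(N) = -2 - 16*N
U(o) = 1/(8*(-146 + o)) (U(o) = 1/(8*((-2 - 16*9) + o)) = 1/(8*((-2 - 144) + o)) = 1/(8*(-146 + o)))
-U(E(13, s(-3, 4))) = -1/(8*(-146 + 10)) = -1/(8*(-136)) = -(-1)/(8*136) = -1*(-1/1088) = 1/1088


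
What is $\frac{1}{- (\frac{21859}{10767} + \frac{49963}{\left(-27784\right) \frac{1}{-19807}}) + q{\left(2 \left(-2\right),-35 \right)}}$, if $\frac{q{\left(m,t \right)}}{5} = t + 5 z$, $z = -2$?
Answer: $- \frac{299150328}{10723123911403} \approx -2.7898 \cdot 10^{-5}$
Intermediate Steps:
$q{\left(m,t \right)} = -50 + 5 t$ ($q{\left(m,t \right)} = 5 \left(t + 5 \left(-2\right)\right) = 5 \left(t - 10\right) = 5 \left(-10 + t\right) = -50 + 5 t$)
$\frac{1}{- (\frac{21859}{10767} + \frac{49963}{\left(-27784\right) \frac{1}{-19807}}) + q{\left(2 \left(-2\right),-35 \right)}} = \frac{1}{- (\frac{21859}{10767} + \frac{49963}{\left(-27784\right) \frac{1}{-19807}}) + \left(-50 + 5 \left(-35\right)\right)} = \frac{1}{- (21859 \cdot \frac{1}{10767} + \frac{49963}{\left(-27784\right) \left(- \frac{1}{19807}\right)}) - 225} = \frac{1}{- (\frac{21859}{10767} + \frac{49963}{\frac{27784}{19807}}) - 225} = \frac{1}{- (\frac{21859}{10767} + 49963 \cdot \frac{19807}{27784}) - 225} = \frac{1}{- (\frac{21859}{10767} + \frac{989617141}{27784}) - 225} = \frac{1}{\left(-1\right) \frac{10655815087603}{299150328} - 225} = \frac{1}{- \frac{10655815087603}{299150328} - 225} = \frac{1}{- \frac{10723123911403}{299150328}} = - \frac{299150328}{10723123911403}$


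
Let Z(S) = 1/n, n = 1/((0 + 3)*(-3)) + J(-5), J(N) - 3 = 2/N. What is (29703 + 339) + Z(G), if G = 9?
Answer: 3364749/112 ≈ 30042.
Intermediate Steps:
J(N) = 3 + 2/N
n = 112/45 (n = 1/((0 + 3)*(-3)) + (3 + 2/(-5)) = 1/(3*(-3)) + (3 + 2*(-⅕)) = 1/(-9) + (3 - ⅖) = -⅑ + 13/5 = 112/45 ≈ 2.4889)
Z(S) = 45/112 (Z(S) = 1/(112/45) = 45/112)
(29703 + 339) + Z(G) = (29703 + 339) + 45/112 = 30042 + 45/112 = 3364749/112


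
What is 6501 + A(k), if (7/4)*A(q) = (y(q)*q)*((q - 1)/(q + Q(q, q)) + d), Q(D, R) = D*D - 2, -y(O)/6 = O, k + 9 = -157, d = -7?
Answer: 191836851/287 ≈ 6.6842e+5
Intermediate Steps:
k = -166 (k = -9 - 157 = -166)
y(O) = -6*O
Q(D, R) = -2 + D² (Q(D, R) = D² - 2 = -2 + D²)
A(q) = -24*q²*(-7 + (-1 + q)/(-2 + q + q²))/7 (A(q) = 4*(((-6*q)*q)*((q - 1)/(q + (-2 + q²)) - 7))/7 = 4*((-6*q²)*((-1 + q)/(-2 + q + q²) - 7))/7 = 4*((-6*q²)*(-7 + (-1 + q)/(-2 + q + q²)))/7 = 4*(-6*q²*(-7 + (-1 + q)/(-2 + q + q²)))/7 = -24*q²*(-7 + (-1 + q)/(-2 + q + q²))/7)
6501 + A(k) = 6501 + (-166)²*(312/7 + 24*(-166))/(2 - 166) = 6501 + 27556*(312/7 - 3984)/(-164) = 6501 + 27556*(-1/164)*(-27576/7) = 6501 + 189971064/287 = 191836851/287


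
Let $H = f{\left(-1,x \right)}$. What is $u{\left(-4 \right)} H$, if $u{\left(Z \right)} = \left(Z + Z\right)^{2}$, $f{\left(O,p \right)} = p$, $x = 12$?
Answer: $768$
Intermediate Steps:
$H = 12$
$u{\left(Z \right)} = 4 Z^{2}$ ($u{\left(Z \right)} = \left(2 Z\right)^{2} = 4 Z^{2}$)
$u{\left(-4 \right)} H = 4 \left(-4\right)^{2} \cdot 12 = 4 \cdot 16 \cdot 12 = 64 \cdot 12 = 768$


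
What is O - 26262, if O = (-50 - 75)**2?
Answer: -10637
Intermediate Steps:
O = 15625 (O = (-125)**2 = 15625)
O - 26262 = 15625 - 26262 = -10637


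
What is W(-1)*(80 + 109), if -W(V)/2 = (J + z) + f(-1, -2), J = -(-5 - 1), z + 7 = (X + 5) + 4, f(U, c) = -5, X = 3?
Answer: -2268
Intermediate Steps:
z = 5 (z = -7 + ((3 + 5) + 4) = -7 + (8 + 4) = -7 + 12 = 5)
J = 6 (J = -1*(-6) = 6)
W(V) = -12 (W(V) = -2*((6 + 5) - 5) = -2*(11 - 5) = -2*6 = -12)
W(-1)*(80 + 109) = -12*(80 + 109) = -12*189 = -2268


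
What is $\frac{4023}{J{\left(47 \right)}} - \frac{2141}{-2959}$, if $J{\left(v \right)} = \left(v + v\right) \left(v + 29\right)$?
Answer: $\frac{27199361}{21139096} \approx 1.2867$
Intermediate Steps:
$J{\left(v \right)} = 2 v \left(29 + v\right)$
$\frac{4023}{J{\left(47 \right)}} - \frac{2141}{-2959} = \frac{4023}{2 \cdot 47 \left(29 + 47\right)} - \frac{2141}{-2959} = \frac{4023}{2 \cdot 47 \cdot 76} - - \frac{2141}{2959} = \frac{4023}{7144} + \frac{2141}{2959} = \frac{27199361}{21139096}$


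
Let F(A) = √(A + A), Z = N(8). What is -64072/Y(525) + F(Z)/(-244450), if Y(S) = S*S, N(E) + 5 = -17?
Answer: -64072/275625 - I*√11/122225 ≈ -0.23246 - 2.7135e-5*I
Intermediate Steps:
N(E) = -22 (N(E) = -5 - 17 = -22)
Z = -22
Y(S) = S²
F(A) = √2*√A (F(A) = √(2*A) = √2*√A)
-64072/Y(525) + F(Z)/(-244450) = -64072/(525²) + (√2*√(-22))/(-244450) = -64072/275625 + (√2*(I*√22))*(-1/244450) = -64072*1/275625 + (2*I*√11)*(-1/244450) = -64072/275625 - I*√11/122225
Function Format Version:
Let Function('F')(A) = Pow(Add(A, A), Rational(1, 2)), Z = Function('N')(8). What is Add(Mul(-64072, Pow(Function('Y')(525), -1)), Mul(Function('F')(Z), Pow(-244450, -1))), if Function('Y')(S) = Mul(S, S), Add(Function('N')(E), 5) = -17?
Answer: Add(Rational(-64072, 275625), Mul(Rational(-1, 122225), I, Pow(11, Rational(1, 2)))) ≈ Add(-0.23246, Mul(-2.7135e-5, I))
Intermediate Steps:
Function('N')(E) = -22 (Function('N')(E) = Add(-5, -17) = -22)
Z = -22
Function('Y')(S) = Pow(S, 2)
Function('F')(A) = Mul(Pow(2, Rational(1, 2)), Pow(A, Rational(1, 2))) (Function('F')(A) = Pow(Mul(2, A), Rational(1, 2)) = Mul(Pow(2, Rational(1, 2)), Pow(A, Rational(1, 2))))
Add(Mul(-64072, Pow(Function('Y')(525), -1)), Mul(Function('F')(Z), Pow(-244450, -1))) = Add(Mul(-64072, Pow(Pow(525, 2), -1)), Mul(Mul(Pow(2, Rational(1, 2)), Pow(-22, Rational(1, 2))), Pow(-244450, -1))) = Add(Mul(-64072, Pow(275625, -1)), Mul(Mul(Pow(2, Rational(1, 2)), Mul(I, Pow(22, Rational(1, 2)))), Rational(-1, 244450))) = Add(Mul(-64072, Rational(1, 275625)), Mul(Mul(2, I, Pow(11, Rational(1, 2))), Rational(-1, 244450))) = Add(Rational(-64072, 275625), Mul(Rational(-1, 122225), I, Pow(11, Rational(1, 2))))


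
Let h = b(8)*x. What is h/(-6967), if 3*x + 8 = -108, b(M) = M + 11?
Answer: 2204/20901 ≈ 0.10545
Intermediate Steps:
b(M) = 11 + M
x = -116/3 (x = -8/3 + (⅓)*(-108) = -8/3 - 36 = -116/3 ≈ -38.667)
h = -2204/3 (h = (11 + 8)*(-116/3) = 19*(-116/3) = -2204/3 ≈ -734.67)
h/(-6967) = -2204/3/(-6967) = -2204/3*(-1/6967) = 2204/20901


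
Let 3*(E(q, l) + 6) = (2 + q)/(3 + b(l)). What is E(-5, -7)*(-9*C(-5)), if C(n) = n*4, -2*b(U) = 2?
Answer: -1170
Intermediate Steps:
b(U) = -1 (b(U) = -½*2 = -1)
E(q, l) = -17/3 + q/6 (E(q, l) = -6 + ((2 + q)/(3 - 1))/3 = -6 + ((2 + q)/2)/3 = -6 + ((2 + q)*(½))/3 = -6 + (1 + q/2)/3 = -6 + (⅓ + q/6) = -17/3 + q/6)
C(n) = 4*n
E(-5, -7)*(-9*C(-5)) = (-17/3 + (⅙)*(-5))*(-36*(-5)) = (-17/3 - ⅚)*(-9*(-20)) = -13/2*180 = -1170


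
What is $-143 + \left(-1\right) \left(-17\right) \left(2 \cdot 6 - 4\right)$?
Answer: $-7$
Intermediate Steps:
$-143 + \left(-1\right) \left(-17\right) \left(2 \cdot 6 - 4\right) = -143 + 17 \left(12 - 4\right) = -143 + 17 \cdot 8 = -143 + 136 = -7$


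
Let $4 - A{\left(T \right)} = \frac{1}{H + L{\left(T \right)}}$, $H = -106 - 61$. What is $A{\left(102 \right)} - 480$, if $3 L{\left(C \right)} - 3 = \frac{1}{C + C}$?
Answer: $- \frac{48356704}{101591} \approx -475.99$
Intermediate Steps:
$L{\left(C \right)} = 1 + \frac{1}{6 C}$ ($L{\left(C \right)} = 1 + \frac{1}{3 \left(C + C\right)} = 1 + \frac{1}{3 \cdot 2 C} = 1 + \frac{\frac{1}{2} \frac{1}{C}}{3} = 1 + \frac{1}{6 C}$)
$H = -167$ ($H = -106 - 61 = -167$)
$A{\left(T \right)} = 4 - \frac{1}{-167 + \frac{\frac{1}{6} + T}{T}}$
$A{\left(102 \right)} - 480 = \frac{2 \left(-2 + 1995 \cdot 102\right)}{-1 + 996 \cdot 102} - 480 = \frac{2 \left(-2 + 203490\right)}{-1 + 101592} - 480 = 2 \cdot \frac{1}{101591} \cdot 203488 - 480 = \frac{406976}{101591} - 480 = - \frac{48356704}{101591}$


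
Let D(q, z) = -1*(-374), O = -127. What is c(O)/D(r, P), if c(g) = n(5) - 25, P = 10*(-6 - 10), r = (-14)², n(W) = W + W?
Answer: -15/374 ≈ -0.040107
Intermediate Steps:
n(W) = 2*W
r = 196
P = -160 (P = 10*(-16) = -160)
c(g) = -15 (c(g) = 2*5 - 25 = 10 - 25 = -15)
D(q, z) = 374
c(O)/D(r, P) = -15/374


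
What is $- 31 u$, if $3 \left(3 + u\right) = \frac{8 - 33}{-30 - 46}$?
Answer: $\frac{20429}{228} \approx 89.601$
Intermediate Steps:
$u = - \frac{659}{228}$ ($u = -3 + \frac{\left(8 - 33\right) \frac{1}{-30 - 46}}{3} = -3 + \frac{\left(-25\right) \frac{1}{-76}}{3} = -3 + \frac{\left(-25\right) \left(- \frac{1}{76}\right)}{3} = -3 + \frac{1}{3} \cdot \frac{25}{76} = -3 + \frac{25}{228} = - \frac{659}{228} \approx -2.8904$)
$- 31 u = \left(-31\right) \left(- \frac{659}{228}\right) = \frac{20429}{228}$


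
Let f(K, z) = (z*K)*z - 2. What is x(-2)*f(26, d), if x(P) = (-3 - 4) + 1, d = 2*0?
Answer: 12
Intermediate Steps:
d = 0
f(K, z) = -2 + K*z² (f(K, z) = (K*z)*z - 2 = K*z² - 2 = -2 + K*z²)
x(P) = -6 (x(P) = -7 + 1 = -6)
x(-2)*f(26, d) = -6*(-2 + 26*0²) = -6*(-2 + 26*0) = -6*(-2 + 0) = -6*(-2) = 12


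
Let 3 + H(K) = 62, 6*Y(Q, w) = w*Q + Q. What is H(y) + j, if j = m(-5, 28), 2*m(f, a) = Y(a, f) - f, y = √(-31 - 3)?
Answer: 313/6 ≈ 52.167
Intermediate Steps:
y = I*√34 (y = √(-34) = I*√34 ≈ 5.8309*I)
Y(Q, w) = Q/6 + Q*w/6 (Y(Q, w) = (w*Q + Q)/6 = (Q*w + Q)/6 = (Q + Q*w)/6 = Q/6 + Q*w/6)
H(K) = 59 (H(K) = -3 + 62 = 59)
m(f, a) = -f/2 + a*(1 + f)/12 (m(f, a) = (a*(1 + f)/6 - f)/2 = (-f + a*(1 + f)/6)/2 = -f/2 + a*(1 + f)/12)
j = -41/6 (j = -½*(-5) + (1/12)*28*(1 - 5) = 5/2 + (1/12)*28*(-4) = 5/2 - 28/3 = -41/6 ≈ -6.8333)
H(y) + j = 59 - 41/6 = 313/6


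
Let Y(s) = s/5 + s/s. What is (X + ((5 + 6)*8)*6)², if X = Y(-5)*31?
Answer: 278784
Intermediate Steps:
Y(s) = 1 + s/5 (Y(s) = s*(⅕) + 1 = s/5 + 1 = 1 + s/5)
X = 0 (X = (1 + (⅕)*(-5))*31 = (1 - 1)*31 = 0*31 = 0)
(X + ((5 + 6)*8)*6)² = (0 + ((5 + 6)*8)*6)² = (0 + (11*8)*6)² = (0 + 88*6)² = (0 + 528)² = 528² = 278784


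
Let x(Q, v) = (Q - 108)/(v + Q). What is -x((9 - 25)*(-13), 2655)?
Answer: -100/2863 ≈ -0.034928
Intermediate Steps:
x(Q, v) = (-108 + Q)/(Q + v)
-x((9 - 25)*(-13), 2655) = -(-108 + (9 - 25)*(-13))/((9 - 25)*(-13) + 2655) = -(-108 - 16*(-13))/(-16*(-13) + 2655) = -(-108 + 208)/(208 + 2655) = -100/2863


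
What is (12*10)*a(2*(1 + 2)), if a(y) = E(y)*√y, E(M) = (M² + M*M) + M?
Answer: 9360*√6 ≈ 22927.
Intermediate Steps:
E(M) = M + 2*M² (E(M) = (M² + M²) + M = 2*M² + M = M + 2*M²)
a(y) = y^(3/2)*(1 + 2*y) (a(y) = (y*(1 + 2*y))*√y = y^(3/2)*(1 + 2*y))
(12*10)*a(2*(1 + 2)) = (12*10)*((2*(1 + 2))^(3/2)*(1 + 2*(2*(1 + 2)))) = 120*((2*3)^(3/2)*(1 + 2*(2*3))) = 120*(6^(3/2)*(1 + 2*6)) = 120*((6*√6)*(1 + 12)) = 120*((6*√6)*13) = 120*(78*√6) = 9360*√6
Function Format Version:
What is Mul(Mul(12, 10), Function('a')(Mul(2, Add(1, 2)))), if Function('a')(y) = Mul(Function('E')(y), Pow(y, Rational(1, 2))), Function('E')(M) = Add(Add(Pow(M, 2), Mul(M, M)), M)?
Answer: Mul(9360, Pow(6, Rational(1, 2))) ≈ 22927.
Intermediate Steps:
Function('E')(M) = Add(M, Mul(2, Pow(M, 2))) (Function('E')(M) = Add(Add(Pow(M, 2), Pow(M, 2)), M) = Add(Mul(2, Pow(M, 2)), M) = Add(M, Mul(2, Pow(M, 2))))
Function('a')(y) = Mul(Pow(y, Rational(3, 2)), Add(1, Mul(2, y))) (Function('a')(y) = Mul(Mul(y, Add(1, Mul(2, y))), Pow(y, Rational(1, 2))) = Mul(Pow(y, Rational(3, 2)), Add(1, Mul(2, y))))
Mul(Mul(12, 10), Function('a')(Mul(2, Add(1, 2)))) = Mul(Mul(12, 10), Mul(Pow(Mul(2, Add(1, 2)), Rational(3, 2)), Add(1, Mul(2, Mul(2, Add(1, 2)))))) = Mul(120, Mul(Pow(Mul(2, 3), Rational(3, 2)), Add(1, Mul(2, Mul(2, 3))))) = Mul(120, Mul(Pow(6, Rational(3, 2)), Add(1, Mul(2, 6)))) = Mul(120, Mul(Mul(6, Pow(6, Rational(1, 2))), Add(1, 12))) = Mul(120, Mul(Mul(6, Pow(6, Rational(1, 2))), 13)) = Mul(120, Mul(78, Pow(6, Rational(1, 2)))) = Mul(9360, Pow(6, Rational(1, 2)))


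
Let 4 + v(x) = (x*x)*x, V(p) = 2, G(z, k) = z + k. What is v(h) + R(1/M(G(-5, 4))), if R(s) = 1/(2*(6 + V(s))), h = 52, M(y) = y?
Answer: 2249665/16 ≈ 1.4060e+5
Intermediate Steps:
G(z, k) = k + z
v(x) = -4 + x³ (v(x) = -4 + (x*x)*x = -4 + x²*x = -4 + x³)
R(s) = 1/16 (R(s) = 1/(2*(6 + 2)) = 1/(2*8) = 1/16)
v(h) + R(1/M(G(-5, 4))) = (-4 + 52³) + 1/16 = (-4 + 140608) + 1/16 = 140604 + 1/16 = 2249665/16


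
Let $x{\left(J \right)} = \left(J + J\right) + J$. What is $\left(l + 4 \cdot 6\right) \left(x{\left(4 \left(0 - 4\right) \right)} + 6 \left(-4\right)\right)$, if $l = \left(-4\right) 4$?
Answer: $-576$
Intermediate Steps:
$l = -16$
$x{\left(J \right)} = 3 J$ ($x{\left(J \right)} = 2 J + J = 3 J$)
$\left(l + 4 \cdot 6\right) \left(x{\left(4 \left(0 - 4\right) \right)} + 6 \left(-4\right)\right) = \left(-16 + 4 \cdot 6\right) \left(3 \cdot 4 \left(0 - 4\right) + 6 \left(-4\right)\right) = \left(-16 + 24\right) \left(3 \cdot 4 \left(-4\right) - 24\right) = 8 \left(3 \left(-16\right) - 24\right) = 8 \left(-48 - 24\right) = 8 \left(-72\right) = -576$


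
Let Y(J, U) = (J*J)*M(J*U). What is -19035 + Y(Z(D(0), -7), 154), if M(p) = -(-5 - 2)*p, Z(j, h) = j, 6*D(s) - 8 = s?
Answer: -444953/27 ≈ -16480.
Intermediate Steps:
D(s) = 4/3 + s/6
M(p) = 7*p (M(p) = -(-7)*p = 7*p)
Y(J, U) = 7*U*J³ (Y(J, U) = (J*J)*(7*(J*U)) = J²*(7*J*U) = 7*U*J³)
-19035 + Y(Z(D(0), -7), 154) = -19035 + 7*154*(4/3 + (⅙)*0)³ = -19035 + 7*154*(4/3 + 0)³ = -19035 + 7*154*(4/3)³ = -19035 + 7*154*(64/27) = -19035 + 68992/27 = -444953/27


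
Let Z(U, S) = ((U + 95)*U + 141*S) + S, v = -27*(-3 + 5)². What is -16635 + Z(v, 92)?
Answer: -2167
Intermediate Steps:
v = -108 (v = -27*2² = -27*4 = -108)
Z(U, S) = 142*S + U*(95 + U) (Z(U, S) = ((95 + U)*U + 141*S) + S = (U*(95 + U) + 141*S) + S = (141*S + U*(95 + U)) + S = 142*S + U*(95 + U))
-16635 + Z(v, 92) = -16635 + ((-108)² + 95*(-108) + 142*92) = -16635 + (11664 - 10260 + 13064) = -16635 + 14468 = -2167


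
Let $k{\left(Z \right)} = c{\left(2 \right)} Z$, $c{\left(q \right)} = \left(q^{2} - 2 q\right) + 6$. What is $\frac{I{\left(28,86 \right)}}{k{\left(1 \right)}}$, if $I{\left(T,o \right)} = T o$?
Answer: $\frac{1204}{3} \approx 401.33$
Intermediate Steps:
$c{\left(q \right)} = 6 + q^{2} - 2 q$
$k{\left(Z \right)} = 6 Z$ ($k{\left(Z \right)} = \left(6 + 2^{2} - 4\right) Z = \left(6 + 4 - 4\right) Z = 6 Z$)
$\frac{I{\left(28,86 \right)}}{k{\left(1 \right)}} = \frac{28 \cdot 86}{6 \cdot 1} = \frac{2408}{6} = 2408 \cdot \frac{1}{6} = \frac{1204}{3}$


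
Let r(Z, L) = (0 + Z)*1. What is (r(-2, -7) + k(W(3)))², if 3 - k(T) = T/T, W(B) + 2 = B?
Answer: 0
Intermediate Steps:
r(Z, L) = Z (r(Z, L) = Z*1 = Z)
W(B) = -2 + B
k(T) = 2 (k(T) = 3 - T/T = 3 - 1*1 = 3 - 1 = 2)
(r(-2, -7) + k(W(3)))² = (-2 + 2)² = 0² = 0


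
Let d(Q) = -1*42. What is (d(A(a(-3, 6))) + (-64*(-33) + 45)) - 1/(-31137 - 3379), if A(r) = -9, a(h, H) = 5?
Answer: 73001341/34516 ≈ 2115.0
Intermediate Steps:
d(Q) = -42
(d(A(a(-3, 6))) + (-64*(-33) + 45)) - 1/(-31137 - 3379) = (-42 + (-64*(-33) + 45)) - 1/(-31137 - 3379) = (-42 + (2112 + 45)) - 1/(-34516) = (-42 + 2157) - 1*(-1/34516) = 2115 + 1/34516 = 73001341/34516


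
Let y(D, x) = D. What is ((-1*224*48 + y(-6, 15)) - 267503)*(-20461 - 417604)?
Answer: 121896404965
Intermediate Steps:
((-1*224*48 + y(-6, 15)) - 267503)*(-20461 - 417604) = ((-1*224*48 - 6) - 267503)*(-20461 - 417604) = ((-224*48 - 6) - 267503)*(-438065) = ((-10752 - 6) - 267503)*(-438065) = (-10758 - 267503)*(-438065) = -278261*(-438065) = 121896404965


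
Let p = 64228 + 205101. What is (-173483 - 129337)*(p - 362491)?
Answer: 28211316840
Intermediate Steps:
p = 269329
(-173483 - 129337)*(p - 362491) = (-173483 - 129337)*(269329 - 362491) = -302820*(-93162) = 28211316840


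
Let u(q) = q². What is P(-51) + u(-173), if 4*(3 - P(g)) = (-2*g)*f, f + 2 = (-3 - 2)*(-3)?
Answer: 59201/2 ≈ 29601.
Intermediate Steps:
f = 13 (f = -2 + (-3 - 2)*(-3) = -2 - 5*(-3) = -2 + 15 = 13)
P(g) = 3 + 13*g/2 (P(g) = 3 - (-2*g)*13/4 = 3 - (-13)*g/2 = 3 + 13*g/2)
P(-51) + u(-173) = (3 + (13/2)*(-51)) + (-173)² = (3 - 663/2) + 29929 = -657/2 + 29929 = 59201/2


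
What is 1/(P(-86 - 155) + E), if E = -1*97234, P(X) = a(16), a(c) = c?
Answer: -1/97218 ≈ -1.0286e-5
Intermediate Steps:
P(X) = 16
E = -97234
1/(P(-86 - 155) + E) = 1/(16 - 97234) = 1/(-97218) = -1/97218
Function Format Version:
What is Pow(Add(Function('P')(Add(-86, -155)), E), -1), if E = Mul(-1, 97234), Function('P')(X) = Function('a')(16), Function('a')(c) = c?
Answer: Rational(-1, 97218) ≈ -1.0286e-5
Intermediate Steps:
Function('P')(X) = 16
E = -97234
Pow(Add(Function('P')(Add(-86, -155)), E), -1) = Pow(Add(16, -97234), -1) = Pow(-97218, -1) = Rational(-1, 97218)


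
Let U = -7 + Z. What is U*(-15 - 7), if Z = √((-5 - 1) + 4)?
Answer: 154 - 22*I*√2 ≈ 154.0 - 31.113*I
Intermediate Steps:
Z = I*√2 (Z = √(-6 + 4) = √(-2) = I*√2 ≈ 1.4142*I)
U = -7 + I*√2 ≈ -7.0 + 1.4142*I
U*(-15 - 7) = (-7 + I*√2)*(-15 - 7) = (-7 + I*√2)*(-22) = 154 - 22*I*√2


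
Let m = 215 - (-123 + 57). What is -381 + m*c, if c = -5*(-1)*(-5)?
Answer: -7406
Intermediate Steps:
c = -25 (c = 5*(-5) = -25)
m = 281 (m = 215 - 1*(-66) = 215 + 66 = 281)
-381 + m*c = -381 + 281*(-25) = -381 - 7025 = -7406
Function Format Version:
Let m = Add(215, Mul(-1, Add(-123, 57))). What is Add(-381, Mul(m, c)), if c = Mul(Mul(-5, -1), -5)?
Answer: -7406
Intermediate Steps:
c = -25 (c = Mul(5, -5) = -25)
m = 281 (m = Add(215, Mul(-1, -66)) = Add(215, 66) = 281)
Add(-381, Mul(m, c)) = Add(-381, Mul(281, -25)) = Add(-381, -7025) = -7406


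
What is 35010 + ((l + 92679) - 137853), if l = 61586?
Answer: 51422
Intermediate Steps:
35010 + ((l + 92679) - 137853) = 35010 + ((61586 + 92679) - 137853) = 35010 + (154265 - 137853) = 35010 + 16412 = 51422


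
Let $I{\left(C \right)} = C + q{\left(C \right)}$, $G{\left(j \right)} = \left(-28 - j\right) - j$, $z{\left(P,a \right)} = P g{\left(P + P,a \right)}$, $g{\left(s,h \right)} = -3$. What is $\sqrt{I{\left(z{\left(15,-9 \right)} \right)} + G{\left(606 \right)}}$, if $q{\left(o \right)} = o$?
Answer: $i \sqrt{1330} \approx 36.469 i$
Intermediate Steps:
$z{\left(P,a \right)} = - 3 P$ ($z{\left(P,a \right)} = P \left(-3\right) = - 3 P$)
$G{\left(j \right)} = -28 - 2 j$
$I{\left(C \right)} = 2 C$ ($I{\left(C \right)} = C + C = 2 C$)
$\sqrt{I{\left(z{\left(15,-9 \right)} \right)} + G{\left(606 \right)}} = \sqrt{2 \left(\left(-3\right) 15\right) - 1240} = \sqrt{2 \left(-45\right) - 1240} = \sqrt{-90 - 1240} = \sqrt{-1330} = i \sqrt{1330}$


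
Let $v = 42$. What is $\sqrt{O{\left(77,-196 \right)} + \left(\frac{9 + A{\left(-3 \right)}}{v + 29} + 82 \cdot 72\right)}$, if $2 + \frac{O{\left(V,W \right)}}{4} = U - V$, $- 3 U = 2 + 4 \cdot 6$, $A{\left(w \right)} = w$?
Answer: $\frac{\sqrt{251953014}}{213} \approx 74.521$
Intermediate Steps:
$U = - \frac{26}{3}$ ($U = - \frac{2 + 4 \cdot 6}{3} = - \frac{2 + 24}{3} = \left(- \frac{1}{3}\right) 26 = - \frac{26}{3} \approx -8.6667$)
$O{\left(V,W \right)} = - \frac{128}{3} - 4 V$ ($O{\left(V,W \right)} = -8 + 4 \left(- \frac{26}{3} - V\right) = -8 - \left(\frac{104}{3} + 4 V\right) = - \frac{128}{3} - 4 V$)
$\sqrt{O{\left(77,-196 \right)} + \left(\frac{9 + A{\left(-3 \right)}}{v + 29} + 82 \cdot 72\right)} = \sqrt{\left(- \frac{128}{3} - 308\right) + \left(\frac{9 - 3}{42 + 29} + 82 \cdot 72\right)} = \sqrt{\left(- \frac{128}{3} - 308\right) + \left(\frac{6}{71} + 5904\right)} = \sqrt{- \frac{1052}{3} + \left(6 \cdot \frac{1}{71} + 5904\right)} = \sqrt{- \frac{1052}{3} + \left(\frac{6}{71} + 5904\right)} = \sqrt{- \frac{1052}{3} + \frac{419190}{71}} = \sqrt{\frac{1182878}{213}} = \frac{\sqrt{251953014}}{213}$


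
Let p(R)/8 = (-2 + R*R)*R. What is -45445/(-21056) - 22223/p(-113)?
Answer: 65620674531/30376880576 ≈ 2.1602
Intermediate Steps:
p(R) = 8*R*(-2 + R²) (p(R) = 8*((-2 + R*R)*R) = 8*((-2 + R²)*R) = 8*(R*(-2 + R²)) = 8*R*(-2 + R²))
-45445/(-21056) - 22223/p(-113) = -45445/(-21056) - 22223*(-1/(904*(-2 + (-113)²))) = -45445*(-1/21056) - 22223*(-1/(904*(-2 + 12769))) = 45445/21056 - 22223/(8*(-113)*12767) = 45445/21056 - 22223/(-11541368) = 45445/21056 - 22223*(-1/11541368) = 45445/21056 + 22223/11541368 = 65620674531/30376880576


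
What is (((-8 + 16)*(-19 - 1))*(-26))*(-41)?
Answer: -170560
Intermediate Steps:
(((-8 + 16)*(-19 - 1))*(-26))*(-41) = ((8*(-20))*(-26))*(-41) = -160*(-26)*(-41) = 4160*(-41) = -170560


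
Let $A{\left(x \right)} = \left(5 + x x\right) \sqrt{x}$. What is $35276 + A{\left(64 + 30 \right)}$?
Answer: $35276 + 8841 \sqrt{94} \approx 1.2099 \cdot 10^{5}$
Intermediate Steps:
$A{\left(x \right)} = \sqrt{x} \left(5 + x^{2}\right)$ ($A{\left(x \right)} = \left(5 + x^{2}\right) \sqrt{x} = \sqrt{x} \left(5 + x^{2}\right)$)
$35276 + A{\left(64 + 30 \right)} = 35276 + \sqrt{64 + 30} \left(5 + \left(64 + 30\right)^{2}\right) = 35276 + \sqrt{94} \left(5 + 94^{2}\right) = 35276 + \sqrt{94} \left(5 + 8836\right) = 35276 + \sqrt{94} \cdot 8841 = 35276 + 8841 \sqrt{94}$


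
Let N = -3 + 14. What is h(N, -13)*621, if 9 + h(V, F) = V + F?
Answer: -6831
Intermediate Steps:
N = 11
h(V, F) = -9 + F + V (h(V, F) = -9 + (V + F) = -9 + (F + V) = -9 + F + V)
h(N, -13)*621 = (-9 - 13 + 11)*621 = -11*621 = -6831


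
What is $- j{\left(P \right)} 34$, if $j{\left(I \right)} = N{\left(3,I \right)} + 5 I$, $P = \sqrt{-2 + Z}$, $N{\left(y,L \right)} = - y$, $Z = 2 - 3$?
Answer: $102 - 170 i \sqrt{3} \approx 102.0 - 294.45 i$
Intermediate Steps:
$Z = -1$
$P = i \sqrt{3}$ ($P = \sqrt{-2 - 1} = \sqrt{-3} = i \sqrt{3} \approx 1.732 i$)
$j{\left(I \right)} = -3 + 5 I$ ($j{\left(I \right)} = \left(-1\right) 3 + 5 I = -3 + 5 I$)
$- j{\left(P \right)} 34 = - (-3 + 5 i \sqrt{3}) 34 = \left(3 - 5 i \sqrt{3}\right) 34 = 102 - 170 i \sqrt{3}$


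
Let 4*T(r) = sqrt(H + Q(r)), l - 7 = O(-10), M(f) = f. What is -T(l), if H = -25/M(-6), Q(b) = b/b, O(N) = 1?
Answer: -sqrt(186)/24 ≈ -0.56826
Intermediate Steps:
Q(b) = 1
l = 8 (l = 7 + 1 = 8)
H = 25/6 (H = -25/(-6) = -25*(-1/6) = 25/6 ≈ 4.1667)
T(r) = sqrt(186)/24 (T(r) = sqrt(25/6 + 1)/4 = sqrt(31/6)/4 = (sqrt(186)/6)/4 = sqrt(186)/24)
-T(l) = -sqrt(186)/24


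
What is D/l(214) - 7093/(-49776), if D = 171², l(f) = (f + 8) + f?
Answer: 364648141/5425584 ≈ 67.209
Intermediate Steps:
l(f) = 8 + 2*f (l(f) = (8 + f) + f = 8 + 2*f)
D = 29241
D/l(214) - 7093/(-49776) = 29241/(8 + 2*214) - 7093/(-49776) = 29241/(8 + 428) - 7093*(-1/49776) = 29241/436 + 7093/49776 = 364648141/5425584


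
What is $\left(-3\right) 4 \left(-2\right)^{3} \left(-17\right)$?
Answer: $-1632$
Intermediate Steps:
$\left(-3\right) 4 \left(-2\right)^{3} \left(-17\right) = \left(-12\right) \left(-8\right) \left(-17\right) = 96 \left(-17\right) = -1632$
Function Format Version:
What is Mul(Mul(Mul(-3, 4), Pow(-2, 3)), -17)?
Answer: -1632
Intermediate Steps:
Mul(Mul(Mul(-3, 4), Pow(-2, 3)), -17) = Mul(Mul(-12, -8), -17) = Mul(96, -17) = -1632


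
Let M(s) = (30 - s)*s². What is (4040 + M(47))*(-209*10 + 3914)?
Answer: -61127712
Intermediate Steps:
M(s) = s²*(30 - s)
(4040 + M(47))*(-209*10 + 3914) = (4040 + 47²*(30 - 1*47))*(-209*10 + 3914) = (4040 + 2209*(30 - 47))*(-2090 + 3914) = (4040 + 2209*(-17))*1824 = (4040 - 37553)*1824 = -33513*1824 = -61127712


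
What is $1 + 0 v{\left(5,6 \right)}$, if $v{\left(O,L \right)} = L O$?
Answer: $1$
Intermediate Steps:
$1 + 0 v{\left(5,6 \right)} = 1 + 0 \cdot 6 \cdot 5 = 1 + 0 \cdot 30 = 1 + 0 = 1$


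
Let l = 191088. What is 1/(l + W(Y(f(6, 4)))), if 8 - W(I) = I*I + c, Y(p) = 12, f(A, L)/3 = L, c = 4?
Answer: 1/190948 ≈ 5.2370e-6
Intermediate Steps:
f(A, L) = 3*L
W(I) = 4 - I² (W(I) = 8 - (I*I + 4) = 8 - (I² + 4) = 8 - (4 + I²) = 8 + (-4 - I²) = 4 - I²)
1/(l + W(Y(f(6, 4)))) = 1/(191088 + (4 - 1*12²)) = 1/(191088 + (4 - 1*144)) = 1/(191088 + (4 - 144)) = 1/(191088 - 140) = 1/190948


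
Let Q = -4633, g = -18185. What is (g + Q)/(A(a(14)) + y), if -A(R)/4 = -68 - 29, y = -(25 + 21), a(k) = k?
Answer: -3803/57 ≈ -66.719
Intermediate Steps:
y = -46 (y = -1*46 = -46)
A(R) = 388 (A(R) = -4*(-68 - 29) = -4*(-97) = 388)
(g + Q)/(A(a(14)) + y) = (-18185 - 4633)/(388 - 46) = -22818/342 = -22818*1/342 = -3803/57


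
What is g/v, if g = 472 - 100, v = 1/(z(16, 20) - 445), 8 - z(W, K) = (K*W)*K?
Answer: -2543364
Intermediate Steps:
z(W, K) = 8 - W*K**2 (z(W, K) = 8 - K*W*K = 8 - W*K**2)
v = -1/6837 (v = 1/((8 - 1*16*20**2) - 445) = 1/((8 - 1*16*400) - 445) = 1/((8 - 6400) - 445) = 1/(-6392 - 445) = 1/(-6837) = -1/6837 ≈ -0.00014626)
g = 372
g/v = 372/(-1/6837) = 372*(-6837) = -2543364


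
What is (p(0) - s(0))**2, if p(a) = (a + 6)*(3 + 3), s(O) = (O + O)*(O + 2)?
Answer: 1296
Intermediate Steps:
s(O) = 2*O*(2 + O) (s(O) = (2*O)*(2 + O) = 2*O*(2 + O))
p(a) = 36 + 6*a (p(a) = (6 + a)*6 = 36 + 6*a)
(p(0) - s(0))**2 = ((36 + 6*0) - 2*0*(2 + 0))**2 = ((36 + 0) - 2*0*2)**2 = (36 - 1*0)**2 = (36 + 0)**2 = 36**2 = 1296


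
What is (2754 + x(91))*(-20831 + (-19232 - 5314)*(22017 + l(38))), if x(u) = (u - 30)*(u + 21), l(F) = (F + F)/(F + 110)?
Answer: -191692397640230/37 ≈ -5.1809e+12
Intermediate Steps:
l(F) = 2*F/(110 + F) (l(F) = (2*F)/(110 + F) = 2*F/(110 + F))
x(u) = (-30 + u)*(21 + u)
(2754 + x(91))*(-20831 + (-19232 - 5314)*(22017 + l(38))) = (2754 + (-630 + 91² - 9*91))*(-20831 + (-19232 - 5314)*(22017 + 2*38/(110 + 38))) = (2754 + (-630 + 8281 - 819))*(-20831 - 24546*(22017 + 2*38/148)) = (2754 + 6832)*(-20831 - 24546*(22017 + 2*38*(1/148))) = 9586*(-20831 - 24546*(22017 + 19/37)) = 9586*(-20831 - 24546*814648/37) = 9586*(-20831 - 19996349808/37) = 9586*(-19997120555/37) = -191692397640230/37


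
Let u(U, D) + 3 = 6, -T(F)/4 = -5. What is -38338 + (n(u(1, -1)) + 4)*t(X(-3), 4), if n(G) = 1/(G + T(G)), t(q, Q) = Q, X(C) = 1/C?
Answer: -881402/23 ≈ -38322.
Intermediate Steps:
T(F) = 20 (T(F) = -4*(-5) = 20)
u(U, D) = 3 (u(U, D) = -3 + 6 = 3)
n(G) = 1/(20 + G) (n(G) = 1/(G + 20) = 1/(20 + G))
-38338 + (n(u(1, -1)) + 4)*t(X(-3), 4) = -38338 + (1/(20 + 3) + 4)*4 = -38338 + (1/23 + 4)*4 = -38338 + (93/23)*4 = -38338 + 372/23 = -881402/23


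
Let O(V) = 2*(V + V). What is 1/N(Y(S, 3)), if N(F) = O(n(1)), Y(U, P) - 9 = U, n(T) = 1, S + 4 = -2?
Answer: ¼ ≈ 0.25000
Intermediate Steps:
S = -6 (S = -4 - 2 = -6)
Y(U, P) = 9 + U
O(V) = 4*V (O(V) = 2*(2*V) = 4*V)
N(F) = 4 (N(F) = 4*1 = 4)
1/N(Y(S, 3)) = 1/4 = ¼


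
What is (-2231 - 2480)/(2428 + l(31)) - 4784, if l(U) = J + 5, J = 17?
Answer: -1675073/350 ≈ -4785.9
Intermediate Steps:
l(U) = 22 (l(U) = 17 + 5 = 22)
(-2231 - 2480)/(2428 + l(31)) - 4784 = (-2231 - 2480)/(2428 + 22) - 4784 = -4711/2450 - 4784 = -4711*1/2450 - 4784 = -673/350 - 4784 = -1675073/350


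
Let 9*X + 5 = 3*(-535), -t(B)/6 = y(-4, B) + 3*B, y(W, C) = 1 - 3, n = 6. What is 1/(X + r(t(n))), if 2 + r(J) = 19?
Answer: -9/1457 ≈ -0.0061771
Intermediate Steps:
y(W, C) = -2
t(B) = 12 - 18*B (t(B) = -6*(-2 + 3*B) = 12 - 18*B)
r(J) = 17 (r(J) = -2 + 19 = 17)
X = -1610/9 (X = -5/9 + (3*(-535))/9 = -5/9 + (⅑)*(-1605) = -5/9 - 535/3 = -1610/9 ≈ -178.89)
1/(X + r(t(n))) = 1/(-1610/9 + 17) = 1/(-1457/9) = -9/1457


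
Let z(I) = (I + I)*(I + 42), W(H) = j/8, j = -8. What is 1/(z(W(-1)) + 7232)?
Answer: 1/7150 ≈ 0.00013986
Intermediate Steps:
W(H) = -1 (W(H) = -8/8 = -8*⅛ = -1)
z(I) = 2*I*(42 + I) (z(I) = (2*I)*(42 + I) = 2*I*(42 + I))
1/(z(W(-1)) + 7232) = 1/(2*(-1)*(42 - 1) + 7232) = 1/(2*(-1)*41 + 7232) = 1/(-82 + 7232) = 1/7150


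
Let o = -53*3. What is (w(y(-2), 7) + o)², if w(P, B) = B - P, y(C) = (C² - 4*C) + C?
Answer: 26244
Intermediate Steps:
o = -159
y(C) = C² - 3*C
(w(y(-2), 7) + o)² = ((7 - (-2)*(-3 - 2)) - 159)² = ((7 - (-2)*(-5)) - 159)² = ((7 - 1*10) - 159)² = ((7 - 10) - 159)² = (-3 - 159)² = (-162)² = 26244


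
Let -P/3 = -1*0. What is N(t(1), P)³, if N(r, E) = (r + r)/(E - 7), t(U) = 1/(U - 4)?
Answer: 8/9261 ≈ 0.00086384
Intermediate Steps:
t(U) = 1/(-4 + U)
P = 0 (P = -(-3)*0 = -3*0 = 0)
N(r, E) = 2*r/(-7 + E) (N(r, E) = (2*r)/(-7 + E) = 2*r/(-7 + E))
N(t(1), P)³ = (2/((-4 + 1)*(-7 + 0)))³ = (2/(-3*(-7)))³ = (2*(-⅓)*(-⅐))³ = (2/21)³ = 8/9261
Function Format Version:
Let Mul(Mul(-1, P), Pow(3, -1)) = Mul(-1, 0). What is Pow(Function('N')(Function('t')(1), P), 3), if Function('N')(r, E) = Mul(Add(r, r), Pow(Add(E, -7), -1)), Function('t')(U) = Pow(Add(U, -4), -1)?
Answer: Rational(8, 9261) ≈ 0.00086384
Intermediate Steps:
Function('t')(U) = Pow(Add(-4, U), -1)
P = 0 (P = Mul(-3, Mul(-1, 0)) = Mul(-3, 0) = 0)
Function('N')(r, E) = Mul(2, r, Pow(Add(-7, E), -1)) (Function('N')(r, E) = Mul(Mul(2, r), Pow(Add(-7, E), -1)) = Mul(2, r, Pow(Add(-7, E), -1)))
Pow(Function('N')(Function('t')(1), P), 3) = Pow(Mul(2, Pow(Add(-4, 1), -1), Pow(Add(-7, 0), -1)), 3) = Pow(Mul(2, Pow(-3, -1), Pow(-7, -1)), 3) = Pow(Mul(2, Rational(-1, 3), Rational(-1, 7)), 3) = Pow(Rational(2, 21), 3) = Rational(8, 9261)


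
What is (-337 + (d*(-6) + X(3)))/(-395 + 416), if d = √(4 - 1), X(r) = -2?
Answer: -113/7 - 2*√3/7 ≈ -16.638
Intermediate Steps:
d = √3 ≈ 1.7320
(-337 + (d*(-6) + X(3)))/(-395 + 416) = (-337 + (√3*(-6) - 2))/(-395 + 416) = (-337 + (-6*√3 - 2))/21 = (-337 + (-2 - 6*√3))*(1/21) = (-339 - 6*√3)*(1/21) = -113/7 - 2*√3/7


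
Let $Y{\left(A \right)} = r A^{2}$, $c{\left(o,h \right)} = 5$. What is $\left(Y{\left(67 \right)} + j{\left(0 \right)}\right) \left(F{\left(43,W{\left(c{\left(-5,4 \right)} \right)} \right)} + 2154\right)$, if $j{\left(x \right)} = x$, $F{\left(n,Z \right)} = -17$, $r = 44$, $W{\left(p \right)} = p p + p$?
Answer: $422091692$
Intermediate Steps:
$W{\left(p \right)} = p + p^{2}$ ($W{\left(p \right)} = p^{2} + p = p + p^{2}$)
$Y{\left(A \right)} = 44 A^{2}$
$\left(Y{\left(67 \right)} + j{\left(0 \right)}\right) \left(F{\left(43,W{\left(c{\left(-5,4 \right)} \right)} \right)} + 2154\right) = \left(44 \cdot 67^{2} + 0\right) \left(-17 + 2154\right) = \left(44 \cdot 4489 + 0\right) 2137 = \left(197516 + 0\right) 2137 = 197516 \cdot 2137 = 422091692$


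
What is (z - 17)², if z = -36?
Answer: 2809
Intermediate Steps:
(z - 17)² = (-36 - 17)² = (-53)² = 2809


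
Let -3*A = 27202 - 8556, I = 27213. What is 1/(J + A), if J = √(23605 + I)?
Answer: -27969/173607977 - 9*√50818/347215954 ≈ -0.00016695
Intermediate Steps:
A = -18646/3 (A = -(27202 - 8556)/3 = -⅓*18646 = -18646/3 ≈ -6215.3)
J = √50818 (J = √(23605 + 27213) = √50818 ≈ 225.43)
1/(J + A) = 1/(√50818 - 18646/3) = 1/(-18646/3 + √50818)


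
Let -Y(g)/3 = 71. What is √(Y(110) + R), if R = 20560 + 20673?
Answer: 2*√10255 ≈ 202.53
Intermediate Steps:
Y(g) = -213 (Y(g) = -3*71 = -213)
R = 41233
√(Y(110) + R) = √(-213 + 41233) = √41020 = 2*√10255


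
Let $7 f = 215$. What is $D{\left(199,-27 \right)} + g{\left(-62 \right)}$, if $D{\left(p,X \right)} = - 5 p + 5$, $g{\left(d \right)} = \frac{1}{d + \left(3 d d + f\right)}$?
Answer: $- \frac{79699943}{80505} \approx -990.0$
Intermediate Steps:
$f = \frac{215}{7}$ ($f = \frac{1}{7} \cdot 215 = \frac{215}{7} \approx 30.714$)
$g{\left(d \right)} = \frac{1}{\frac{215}{7} + d + 3 d^{2}}$ ($g{\left(d \right)} = \frac{1}{d + \left(3 d d + \frac{215}{7}\right)} = \frac{1}{d + \left(3 d^{2} + \frac{215}{7}\right)} = \frac{1}{d + \left(\frac{215}{7} + 3 d^{2}\right)} = \frac{1}{\frac{215}{7} + d + 3 d^{2}}$)
$D{\left(p,X \right)} = 5 - 5 p$
$D{\left(199,-27 \right)} + g{\left(-62 \right)} = \left(5 - 995\right) + \frac{7}{215 + 7 \left(-62\right) + 21 \left(-62\right)^{2}} = \left(5 - 995\right) + \frac{7}{215 - 434 + 21 \cdot 3844} = -990 + \frac{7}{215 - 434 + 80724} = -990 + \frac{7}{80505} = - \frac{79699943}{80505}$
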